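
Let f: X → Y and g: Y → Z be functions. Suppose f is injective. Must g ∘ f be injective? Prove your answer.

not injective

No. Take X = Y = Z = {0, 1}, f = identity (injective), and g(x) = 0 for every x.
Then (g ∘ f)(0) = 0 = (g ∘ f)(1) with 0 ≠ 1, so g ∘ f is not injective.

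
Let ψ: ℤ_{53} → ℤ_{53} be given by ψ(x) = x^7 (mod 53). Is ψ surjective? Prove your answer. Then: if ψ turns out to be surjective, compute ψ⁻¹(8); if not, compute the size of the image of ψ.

Since 53 is prime, the nonzero elements of ℤ_{53} form a cyclic group of order 52.
As gcd(7, 52) = 1, raising to the 7th power is a bijection on this group: if s^7 ≡ t^7 then (st^{−1})^7 = 1, and the only element of order dividing gcd(7, 52) = 1 is 1, so s = t.
With ψ(0) = 0 this makes ψ injective on all of ℤ_{53}, hence bijective (finite equal-size domain and codomain). In particular ψ is surjective.
Since ψ is surjective, we find the preimage of 8. The inverse of x ↦ x^7 on (ℤ_{53})^× is x ↦ x^15, because 7·15 = 105 = 2·52 + 1 ≡ 1 (mod 52) and x^{52} = 1 for x ≠ 0 (Fermat). So ψ⁻¹(8) = 8^15 mod 53.
Repeated squaring mod 53: 8^1 ≡ 8, 8^2 ≡ 8² = 64 ≡ 11, 8^4 ≡ 11² = 121 ≡ 15, 8^8 ≡ 15² = 225 ≡ 13. Since 15 = 8 + 4 + 2 + 1, 8^15 ≡ 13·15·11·8: 13·15 = 195 ≡ 36, then 36·11 = 396 ≡ 25, then 25·8 = 200 ≡ 41. So 8^15 ≡ 41 (mod 53).
Hence ψ⁻¹(8) = 41.

41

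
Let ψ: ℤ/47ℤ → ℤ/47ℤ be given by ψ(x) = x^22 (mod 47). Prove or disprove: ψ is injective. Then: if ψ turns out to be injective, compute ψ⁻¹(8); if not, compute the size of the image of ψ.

ψ(23): Repeated squaring mod 47: 23^1 ≡ 23, 23^2 ≡ 23² = 529 ≡ 12, 23^4 ≡ 12² = 144 ≡ 3, 23^8 ≡ 3² = 9, 23^16 ≡ 9² = 81 ≡ 34. Since 22 = 16 + 4 + 2, 23^22 ≡ 34·3·12: 34·3 = 102 ≡ 8, then 8·12 = 96 ≡ 2. So 23^22 ≡ 2 (mod 47).
ψ(24): Repeated squaring mod 47: 24^1 ≡ 24, 24^2 ≡ 24² = 576 ≡ 12, 24^4 ≡ 12² = 144 ≡ 3, 24^8 ≡ 3² = 9, 24^16 ≡ 9² = 81 ≡ 34. Since 22 = 16 + 4 + 2, 24^22 ≡ 34·3·12: 34·3 = 102 ≡ 8, then 8·12 = 96 ≡ 2. So 24^22 ≡ 2 (mod 47).
So ψ(23) = ψ(24) = 2 while 23 ≠ 24, so ψ is not injective.
Since ψ is not injective, we determine |image(ψ)|. Computing x^22 mod 47 for each x (by repeated squaring, reducing mod 47 at every step), the values ψ(0), ψ(1), …, ψ(46) are: 0, 1, 24, 16, 12, 28, 8, 27, 6, 21, 14, 17, 4, 18, 37, 25, 3, 36, 34, 42, 7, 9, 32, 2, 2, 32, 9, 7, 42, 34, 36, 3, 25, 37, 18, 4, 17, 14, 21, 6, 27, 8, 28, 12, 16, 24, 1.
The distinct values are {0, 1, 2, 3, 4, 6, 7, 8, 9, 12, 14, 16, 17, 18, 21, 24, 25, 27, 28, 32, 34, 36, 37, 42}; there are 24 of them.

24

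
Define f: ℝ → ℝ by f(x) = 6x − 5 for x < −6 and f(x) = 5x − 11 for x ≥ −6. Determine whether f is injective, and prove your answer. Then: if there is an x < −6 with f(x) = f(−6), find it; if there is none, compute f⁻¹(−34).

Both pieces are strictly increasing (slopes 6 and 5), so each is injective on its own interval.
The left piece maps (−∞, −6) onto (−∞, −41); the right piece maps [−6, ∞) onto [−41, ∞).
These images are disjoint, so no value is attained by both pieces. Hence f is injective.
Because the two images are disjoint, no x < −6 has f(x) = f(−6), so we compute f⁻¹(−34): −34 lies in [−41, ∞), so solve 5x − 11 = −34: x = (−34 + 11)/5 = −23/5.

-23/5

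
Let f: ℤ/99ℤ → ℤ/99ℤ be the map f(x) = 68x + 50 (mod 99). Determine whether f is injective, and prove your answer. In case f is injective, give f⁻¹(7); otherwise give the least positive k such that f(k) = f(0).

If f(s) = f(t), then 68s ≡ 68t (mod 99). Because gcd(68, 99) = 1, we may cancel 68 to get s ≡ t (mod 99).
Therefore f is injective.
We now compute 68⁻¹ mod 99 explicitly. Euclid's algorithm: 99 = 1·68 + 31, 68 = 2·31 + 6, 31 = 5·6 + 1; back-substituting gives 1 = 83·68 − 57·99, so 68⁻¹ ≡ 83 (mod 99).
Since f is injective, we find f⁻¹(7): we need 68x ≡ 7 − 50 ≡ 56 (mod 99). Using 68⁻¹ = 83: x ≡ 83·56 = 4648 = 46·99 + 94, so x = 94.
Check: f(94) = 68·94 + 50 = 6442 = 65·99 + 7 ≡ 7 (mod 99).

94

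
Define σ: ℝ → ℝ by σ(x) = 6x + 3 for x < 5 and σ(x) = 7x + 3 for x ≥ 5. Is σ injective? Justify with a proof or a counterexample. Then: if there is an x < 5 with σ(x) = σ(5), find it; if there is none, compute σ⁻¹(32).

Both pieces are strictly increasing (slopes 6 and 7), so each is injective on its own interval.
The left piece maps (−∞, 5) onto (−∞, 33); the right piece maps [5, ∞) onto [38, ∞).
These images are disjoint, so no value is attained by both pieces. So σ is injective.
Because the two images are disjoint, no x < 5 has σ(x) = σ(5), so we compute σ⁻¹(32): 32 lies in (−∞, 33), so solve 6x + 3 = 32: x = (32 − 3)/6 = 29/6.

29/6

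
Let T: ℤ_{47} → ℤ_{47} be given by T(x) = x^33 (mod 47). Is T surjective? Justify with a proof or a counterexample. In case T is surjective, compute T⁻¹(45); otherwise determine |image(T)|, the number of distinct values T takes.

Since 47 is prime, the nonzero elements of ℤ_{47} form a cyclic group of order 46.
As gcd(33, 46) = 1, raising to the 33rd power is a bijection on this group: if a^33 ≡ b^33 then (ab^{−1})^33 = 1, and the only element of order dividing gcd(33, 46) = 1 is 1, so a = b.
With T(0) = 0 this makes T injective on all of ℤ_{47}, hence bijective (finite equal-size domain and codomain). In particular T is surjective.
Since T is surjective, we find the preimage of 45. The inverse of x ↦ x^33 on (ℤ_{47})^× is x ↦ x^7, because 33·7 = 231 = 5·46 + 1 ≡ 1 (mod 46) and x^{46} = 1 for x ≠ 0 (Fermat). So T⁻¹(45) = 45^7 mod 47.
Repeated squaring mod 47: 45^1 ≡ 45, 45^2 ≡ 45² = 2025 ≡ 4, 45^4 ≡ 4² = 16. Since 7 = 4 + 2 + 1, 45^7 ≡ 16·4·45: 16·4 = 64 ≡ 17, then 17·45 = 765 ≡ 13. So 45^7 ≡ 13 (mod 47).
Hence T⁻¹(45) = 13.

13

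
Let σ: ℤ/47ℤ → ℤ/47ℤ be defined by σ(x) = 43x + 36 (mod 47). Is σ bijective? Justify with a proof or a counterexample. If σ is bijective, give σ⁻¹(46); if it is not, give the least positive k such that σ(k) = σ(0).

Recall: σ is injective if σ(x_1) = σ(x_2) implies x_1 = x_2.
Suppose σ(x_1) = σ(x_2) in ℤ/47ℤ. Then 43x_1 + 36 ≡ 43x_2 + 36 (mod 47), hence 43(x_1 − x_2) ≡ 0 (mod 47).
Since gcd(43, 47) = 1, 43 is invertible modulo 47, thus x_1 − x_2 ≡ 0 (mod 47), i.e. x_1 = x_2.
We now compute 43⁻¹ mod 47 explicitly. Euclid's algorithm: 47 = 1·43 + 4, 43 = 10·4 + 3, 4 = 1·3 + 1; back-substituting gives 1 = 35·43 − 32·47, so 43⁻¹ ≡ 35 (mod 47).
Then y ↦ 35(y − 36) is a two-sided inverse to σ, so every y ∈ ℤ/47ℤ has a preimage.
Thus σ is bijective.
Since σ is bijective, we find σ⁻¹(46): we need 43x ≡ 46 − 36 ≡ 10 (mod 47). Using 43⁻¹ = 35: x ≡ 35·10 = 350 = 7·47 + 21, so x = 21.
Check: σ(21) = 43·21 + 36 = 939 = 19·47 + 46 ≡ 46 (mod 47).

21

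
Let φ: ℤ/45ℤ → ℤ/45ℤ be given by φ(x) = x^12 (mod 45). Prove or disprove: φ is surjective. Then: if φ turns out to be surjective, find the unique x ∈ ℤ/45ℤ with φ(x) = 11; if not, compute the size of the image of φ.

4

φ(1) = 1^12 = 1.
φ(2): Repeated squaring mod 45: 2^1 ≡ 2, 2^2 ≡ 2² = 4, 2^4 ≡ 4² = 16, 2^8 ≡ 16² = 256 ≡ 31. Since 12 = 8 + 4, 2^12 ≡ 31·16: 31·16 = 496 ≡ 1. So 2^12 ≡ 1 (mod 45).
So φ(1) = φ(2) = 1 while 1 ≠ 2, hence φ is not injective.
A non-injective map from the 45-element set ℤ/45ℤ to itself takes at most 44 distinct values, so it cannot be surjective. Hence φ is not surjective.
Since φ is not surjective, we determine |image(φ)|. Computing x^12 mod 45 for each x (by repeated squaring, reducing mod 45 at every step), the values φ(0), φ(1), …, φ(44) are: 0, 1, 1, 36, 1, 10, 36, 1, 1, 36, 10, 1, 36, 1, 1, 0, 1, 1, 36, 1, 10, 36, 1, 1, 36, 10, 1, 36, 1, 1, 0, 1, 1, 36, 1, 10, 36, 1, 1, 36, 10, 1, 36, 1, 1.
The distinct values are {0, 1, 10, 36}; there are 4 of them.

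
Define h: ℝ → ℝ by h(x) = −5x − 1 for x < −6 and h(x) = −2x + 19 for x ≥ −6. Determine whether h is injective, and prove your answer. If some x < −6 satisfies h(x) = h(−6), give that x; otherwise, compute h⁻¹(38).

Both pieces are strictly decreasing (slopes −5 and −2), so each is injective on its own interval.
The left piece maps (−∞, −6) onto (29, ∞); the right piece maps [−6, ∞) onto (−∞, 31].
These images overlap. In particular h(−6) = 31 (right piece), and solving −5x − 1 = 31 on the left piece gives x = −32/5 < −6.
So h(−32/5) = h(−6) with −32/5 ≠ −6, and h is not injective. This x = −32/5 is the requested value below −6.

-32/5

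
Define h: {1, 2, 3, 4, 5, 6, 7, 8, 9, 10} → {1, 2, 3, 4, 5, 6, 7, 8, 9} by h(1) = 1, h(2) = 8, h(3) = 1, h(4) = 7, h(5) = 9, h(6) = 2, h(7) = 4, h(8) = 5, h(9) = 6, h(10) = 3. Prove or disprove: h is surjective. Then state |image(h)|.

Every element of the codomain has a preimage: 1 = h(1), 2 = h(6), 3 = h(10), 4 = h(7), 5 = h(8), 6 = h(9), 7 = h(4), 8 = h(2), 9 = h(5).
So h is surjective.
The image of h is {1, 2, 3, 4, 5, 6, 7, 8, 9}, which has 9 elements.

9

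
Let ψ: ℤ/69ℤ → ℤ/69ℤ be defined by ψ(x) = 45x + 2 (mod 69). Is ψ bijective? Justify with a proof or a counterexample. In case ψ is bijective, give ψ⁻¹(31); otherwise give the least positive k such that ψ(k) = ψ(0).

We have gcd(45, 69) = 3 > 1. Taking s = 0 and t = 23: ψ(0) = 2 and ψ(23) = 45·23 + 2 = 1037 ≡ 2 (mod 69).
So ψ(0) = ψ(23) while 0 ≠ 23, thus ψ is not injective, hence not bijective.
Since ψ is not bijective, we find the least positive k with ψ(k) = ψ(0): this means 45k ≡ 0 (mod 69), i.e. 69 ∣ 45k. Since gcd(45, 69) = 3, dividing through by 3 this holds exactly when 23 ∣ 15k, and as gcd(15, 23) = 1, exactly when 23 ∣ k.
The smallest positive such k is 23.

23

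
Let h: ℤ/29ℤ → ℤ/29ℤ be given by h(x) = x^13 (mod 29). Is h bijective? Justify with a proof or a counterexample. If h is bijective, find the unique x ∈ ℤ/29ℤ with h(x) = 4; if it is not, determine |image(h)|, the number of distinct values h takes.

Since 29 is prime, the nonzero elements of ℤ/29ℤ form a cyclic group of order 28.
As gcd(13, 28) = 1, raising to the 13th power is a bijection on this group: if a^13 ≡ b^13 then (ab^{−1})^13 = 1, and the only element of order dividing gcd(13, 28) = 1 is 1, so a = b.
With h(0) = 0 this makes h injective on all of ℤ/29ℤ, hence bijective (finite equal-size domain and codomain). In particular h is bijective.
Since h is bijective, we find the preimage of 4. The inverse of x ↦ x^13 on (ℤ/29ℤ)^× is x ↦ x^13, because 13·13 = 169 = 6·28 + 1 ≡ 1 (mod 28) and x^{28} = 1 for x ≠ 0 (Fermat). So h⁻¹(4) = 4^13 mod 29.
Repeated squaring mod 29: 4^1 ≡ 4, 4^2 ≡ 4² = 16, 4^4 ≡ 16² = 256 ≡ 24, 4^8 ≡ 24² = 576 ≡ 25. Since 13 = 8 + 4 + 1, 4^13 ≡ 25·24·4: 25·24 = 600 ≡ 20, then 20·4 = 80 ≡ 22. So 4^13 ≡ 22 (mod 29).
Hence h⁻¹(4) = 22.

22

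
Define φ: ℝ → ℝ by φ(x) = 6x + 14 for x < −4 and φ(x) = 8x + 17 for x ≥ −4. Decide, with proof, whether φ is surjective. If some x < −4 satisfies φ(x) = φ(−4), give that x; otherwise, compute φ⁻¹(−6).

Both pieces are strictly increasing (slopes 6 and 8), so each is injective on its own interval.
The left piece maps (−∞, −4) onto (−∞, −10); the right piece maps [−4, ∞) onto [−15, ∞).
The union (−∞, −10) ∪ [−15, ∞) covers ℝ, so φ is surjective.
For the follow-up: the images overlap, so an x < −4 with φ(x) = φ(−4) exists. φ(−4) = −15; solving 6x + 14 = −15 for x < −4 gives x = (−15 − 14)/6 = −29/6.

-29/6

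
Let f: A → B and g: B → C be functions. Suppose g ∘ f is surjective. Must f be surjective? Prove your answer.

not surjective

No. Take A = {1}, B = {1, 2, 3}, C = {1}, f(a) = 1 for every a ∈ A, and g(b) = 1 for every b ∈ B.
Then g ∘ f is surjective onto {1}, but 3 ∈ B has no preimage under f, so f is not surjective.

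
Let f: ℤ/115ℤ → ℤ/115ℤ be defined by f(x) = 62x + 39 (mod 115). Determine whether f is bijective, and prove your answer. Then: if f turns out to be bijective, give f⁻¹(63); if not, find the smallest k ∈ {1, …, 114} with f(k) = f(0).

Suppose f(x_1) = f(x_2) in ℤ/115ℤ. Then 62x_1 + 39 ≡ 62x_2 + 39 (mod 115), thus 62(x_1 − x_2) ≡ 0 (mod 115).
Since gcd(62, 115) = 1, 62 is invertible modulo 115, hence x_1 − x_2 ≡ 0 (mod 115), i.e. x_1 = x_2.
We now compute 62⁻¹ mod 115 explicitly. Euclid's algorithm: 115 = 1·62 + 53, 62 = 1·53 + 9, 53 = 5·9 + 8, 9 = 1·8 + 1; back-substituting gives 1 = 13·62 − 7·115, so 62⁻¹ ≡ 13 (mod 115).
Then y ↦ 13(y − 39) is a two-sided inverse to f, so every y ∈ ℤ/115ℤ has a preimage.
Hence f is bijective.
Since f is bijective, we compute f⁻¹(63): solve 62x + 39 ≡ 63 (mod 115), i.e. 62x ≡ 24 (mod 115).
Multiplying by 62⁻¹ = 13 gives x ≡ 13·24 = 312 = 2·115 + 82 ≡ 82 (mod 115).
Check: f(82) = 62·82 + 39 = 5123 = 44·115 + 63 ≡ 63 (mod 115).

82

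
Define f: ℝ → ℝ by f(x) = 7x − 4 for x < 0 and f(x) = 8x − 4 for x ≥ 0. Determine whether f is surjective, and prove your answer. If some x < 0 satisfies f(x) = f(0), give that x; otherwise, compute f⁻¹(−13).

Both pieces are strictly increasing (slopes 7 and 8), so each is injective on its own interval.
The left piece maps (−∞, 0) onto (−∞, −4); the right piece maps [0, ∞) onto [−4, ∞).
These images together cover ℝ, so f is surjective.
Because the two images are disjoint, no x < 0 has f(x) = f(0), so we compute f⁻¹(−13): −13 lies in (−∞, −4), so solve 7x − 4 = −13: x = (−13 + 4)/7 = −9/7.

-9/7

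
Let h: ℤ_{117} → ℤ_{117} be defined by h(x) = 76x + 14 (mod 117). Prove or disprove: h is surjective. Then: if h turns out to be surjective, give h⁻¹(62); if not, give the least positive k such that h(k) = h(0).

93

Recall: surjectivity means every element of the codomain has a preimage under h.
Since gcd(76, 117) = 1, 76 is invertible modulo 117. Euclid's algorithm: 117 = 1·76 + 41, 76 = 1·41 + 35, 41 = 1·35 + 6, 35 = 5·6 + 5, 6 = 1·5 + 1; back-substituting gives 1 = 97·76 − 63·117, so 76⁻¹ ≡ 97 (mod 117).
For any y ∈ ℤ_{117}, x = 97(y − 14) mod 117 satisfies h(x) = 76·97(y − 14) + 14 ≡ y (since 76·97 ≡ 1 mod 117). So every y has a preimage.
Therefore h is surjective.
Since h is surjective, we compute h⁻¹(62): solve 76x + 14 ≡ 62 (mod 117), i.e. 76x ≡ 48 (mod 117).
Multiplying by 76⁻¹ = 97 gives x ≡ 97·48 = 4656 = 39·117 + 93 ≡ 93 (mod 117).
Check: h(93) = 76·93 + 14 = 7082 = 60·117 + 62 ≡ 62 (mod 117).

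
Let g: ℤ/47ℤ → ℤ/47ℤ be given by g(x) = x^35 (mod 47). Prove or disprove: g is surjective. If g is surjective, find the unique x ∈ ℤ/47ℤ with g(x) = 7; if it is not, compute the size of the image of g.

Since 47 is prime, the nonzero elements of ℤ/47ℤ form a cyclic group of order 46.
As gcd(35, 46) = 1, raising to the 35th power is a bijection on this group: if a^35 ≡ b^35 then (ab^{−1})^35 = 1, and the only element of order dividing gcd(35, 46) = 1 is 1, so a = b.
With g(0) = 0 this makes g injective on all of ℤ/47ℤ, hence bijective (finite equal-size domain and codomain). In particular g is surjective.
Since g is surjective, we find the preimage of 7. The inverse of x ↦ x^35 on (ℤ/47ℤ)^× is x ↦ x^25, because 35·25 = 875 = 19·46 + 1 ≡ 1 (mod 46) and x^{46} = 1 for x ≠ 0 (Fermat). So g⁻¹(7) = 7^25 mod 47.
Repeated squaring mod 47: 7^1 ≡ 7, 7^2 ≡ 7² = 49 ≡ 2, 7^4 ≡ 2² = 4, 7^8 ≡ 4² = 16, 7^16 ≡ 16² = 256 ≡ 21. Since 25 = 16 + 8 + 1, 7^25 ≡ 21·16·7: 21·16 = 336 ≡ 7, then 7·7 = 49 ≡ 2. So 7^25 ≡ 2 (mod 47).
Hence g⁻¹(7) = 2.

2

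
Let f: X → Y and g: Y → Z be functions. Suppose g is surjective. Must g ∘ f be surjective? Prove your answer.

No. Take X = {1}, Y = Z = {1, 2, 3, 4}, f(1) = 1, and g = identity (surjective).
Then (g ∘ f)(1) = 1, and 4 ∈ Z has no preimage under g ∘ f, so g ∘ f is not surjective.

not surjective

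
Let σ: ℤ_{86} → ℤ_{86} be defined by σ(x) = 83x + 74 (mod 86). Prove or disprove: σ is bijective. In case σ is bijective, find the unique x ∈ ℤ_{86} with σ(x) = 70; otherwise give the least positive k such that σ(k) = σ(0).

30

Recall: σ is injective if σ(u) = σ(v) implies u = v.
Suppose σ(u) = σ(v) in ℤ_{86}. Then 83u + 74 ≡ 83v + 74 (mod 86), so 83(u − v) ≡ 0 (mod 86).
Since gcd(83, 86) = 1, 83 is invertible modulo 86, thus u − v ≡ 0 (mod 86), i.e. u = v.
We now compute 83⁻¹ mod 86 explicitly. Euclid's algorithm: 86 = 1·83 + 3, 83 = 27·3 + 2, 3 = 1·2 + 1; back-substituting gives 1 = 57·83 − 55·86, so 83⁻¹ ≡ 57 (mod 86).
For any y ∈ ℤ_{86}, x = 57(y − 74) mod 86 satisfies σ(x) = 83·57(y − 74) + 74 ≡ y (since 83·57 ≡ 1 mod 86). So every y has a preimage.
So σ is bijective.
Since σ is bijective, we compute σ⁻¹(70): solve 83x + 74 ≡ 70 (mod 86), i.e. 83x ≡ 82 (mod 86).
Multiplying by 83⁻¹ = 57 gives x ≡ 57·82 = 4674 = 54·86 + 30 ≡ 30 (mod 86).
Check: σ(30) = 83·30 + 74 = 2564 = 29·86 + 70 ≡ 70 (mod 86).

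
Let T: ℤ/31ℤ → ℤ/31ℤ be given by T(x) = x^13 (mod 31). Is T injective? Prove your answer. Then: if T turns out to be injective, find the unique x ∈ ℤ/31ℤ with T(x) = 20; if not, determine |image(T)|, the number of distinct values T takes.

18

Since 31 is prime, the nonzero elements of ℤ/31ℤ form a cyclic group of order 30.
As gcd(13, 30) = 1, raising to the 13th power is a bijection on this group: if s^13 ≡ t^13 then (st^{−1})^13 = 1, and the only element of order dividing gcd(13, 30) = 1 is 1, so s = t.
With T(0) = 0 this makes T injective on all of ℤ/31ℤ, hence bijective (finite equal-size domain and codomain). In particular T is injective.
Since T is injective, we find the preimage of 20. The inverse of x ↦ x^13 on (ℤ/31ℤ)^× is x ↦ x^7, because 13·7 = 91 = 3·30 + 1 ≡ 1 (mod 30) and x^{30} = 1 for x ≠ 0 (Fermat). So T⁻¹(20) = 20^7 mod 31.
Repeated squaring mod 31: 20^1 ≡ 20, 20^2 ≡ 20² = 400 ≡ 28, 20^4 ≡ 28² = 784 ≡ 9. Since 7 = 4 + 2 + 1, 20^7 ≡ 9·28·20: 9·28 = 252 ≡ 4, then 4·20 = 80 ≡ 18. So 20^7 ≡ 18 (mod 31).
Hence T⁻¹(20) = 18.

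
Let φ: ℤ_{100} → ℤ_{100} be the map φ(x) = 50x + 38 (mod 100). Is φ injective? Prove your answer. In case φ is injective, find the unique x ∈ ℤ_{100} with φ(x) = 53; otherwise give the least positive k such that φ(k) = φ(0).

By definition, φ is injective if φ(u) = φ(v) implies u = v.
We have gcd(50, 100) = 50 > 1. Taking u = 0 and v = 2: φ(0) = 38 and φ(2) = 50·2 + 38 = 138 ≡ 38 (mod 100).
So φ(0) = φ(2) while 0 ≠ 2, so φ is not injective.
Since φ is not injective, we find the least positive k with φ(k) = φ(0): this means 50k ≡ 0 (mod 100), i.e. 100 ∣ 50k. Since gcd(50, 100) = 50, dividing through by 50 this holds exactly when 2 ∣ k.
The smallest positive such k is 2.

2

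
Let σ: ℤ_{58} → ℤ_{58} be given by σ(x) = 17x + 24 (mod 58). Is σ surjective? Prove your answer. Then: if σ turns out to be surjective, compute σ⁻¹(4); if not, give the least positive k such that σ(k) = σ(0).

Since gcd(17, 58) = 1, 17 is invertible modulo 58. Euclid's algorithm: 58 = 3·17 + 7, 17 = 2·7 + 3, 7 = 2·3 + 1; back-substituting gives 1 = 41·17 − 12·58, so 17⁻¹ ≡ 41 (mod 58).
For any y ∈ ℤ_{58}, x = 41(y − 24) mod 58 satisfies σ(x) = 17·41(y − 24) + 24 ≡ y (since 17·41 ≡ 1 mod 58). So every y has a preimage.
Therefore σ is surjective.
Since σ is surjective, we compute σ⁻¹(4): solve 17x + 24 ≡ 4 (mod 58), i.e. 17x ≡ 38 (mod 58).
Multiplying by 17⁻¹ = 41 gives x ≡ 41·38 = 1558 = 26·58 + 50 ≡ 50 (mod 58).
Check: σ(50) = 17·50 + 24 = 874 = 15·58 + 4 ≡ 4 (mod 58).

50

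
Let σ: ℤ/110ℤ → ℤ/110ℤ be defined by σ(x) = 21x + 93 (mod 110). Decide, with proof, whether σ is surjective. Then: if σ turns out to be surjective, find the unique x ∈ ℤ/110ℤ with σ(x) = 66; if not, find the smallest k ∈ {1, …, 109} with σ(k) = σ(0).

93

Recall that surjectivity means every element of the codomain has a preimage under σ.
Since gcd(21, 110) = 1, 21 is invertible modulo 110. Euclid's algorithm: 110 = 5·21 + 5, 21 = 4·5 + 1; back-substituting gives 1 = 21·21 − 4·110, so 21⁻¹ ≡ 21 (mod 110).
Then y ↦ 21(y − 93) is a two-sided inverse to σ, so every y ∈ ℤ/110ℤ has a preimage.
So σ is surjective.
Since σ is surjective, we compute σ⁻¹(66): solve 21x + 93 ≡ 66 (mod 110), i.e. 21x ≡ 83 (mod 110).
Multiplying by 21⁻¹ = 21 gives x ≡ 21·83 = 1743 = 15·110 + 93 ≡ 93 (mod 110).
Check: σ(93) = 21·93 + 93 = 2046 = 18·110 + 66 ≡ 66 (mod 110).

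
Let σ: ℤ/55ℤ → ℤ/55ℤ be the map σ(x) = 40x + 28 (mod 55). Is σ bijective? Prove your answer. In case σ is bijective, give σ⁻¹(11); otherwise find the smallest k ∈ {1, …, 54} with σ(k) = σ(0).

11

We have gcd(40, 55) = 5 > 1. Taking u = 0 and v = 11: σ(0) = 28 and σ(11) = 40·11 + 28 = 468 ≡ 28 (mod 55).
So σ(0) = σ(11) while 0 ≠ 11, hence σ is not injective, hence not bijective.
Since σ is not bijective, we find the least positive k with σ(k) = σ(0): this means 40k ≡ 0 (mod 55), i.e. 55 ∣ 40k. Since gcd(40, 55) = 5, dividing through by 5 this holds exactly when 11 ∣ 8k, and as gcd(8, 11) = 1, exactly when 11 ∣ k.
The smallest positive such k is 11.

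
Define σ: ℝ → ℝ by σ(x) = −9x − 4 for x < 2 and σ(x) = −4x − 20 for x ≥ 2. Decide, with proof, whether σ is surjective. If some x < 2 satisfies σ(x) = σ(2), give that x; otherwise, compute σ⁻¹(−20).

16/9

Both pieces are strictly decreasing (slopes −9 and −4), so each is injective on its own interval.
The left piece maps (−∞, 2) onto (−22, ∞); the right piece maps [2, ∞) onto (−∞, −28].
The union (−22, ∞) ∪ (−∞, −28] omits the interval between −22 and −28; in particular −22 has no preimage. So σ is not surjective.
Because the two images are disjoint, no x < 2 has σ(x) = σ(2), so we compute σ⁻¹(−20): −20 lies in (−22, ∞), so solve −9x − 4 = −20: x = (−20 + 4)/(−9) = 16/9.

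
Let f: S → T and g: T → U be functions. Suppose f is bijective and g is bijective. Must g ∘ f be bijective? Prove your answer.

Injectivity: if g(f(s)) = g(f(t)) then f(s) = f(t) (g injective) so s = t (f injective).
Surjectivity: for c ∈ U pick b with g(b) = c, then a with f(a) = b; then (g ∘ f)(a) = c.
Hence g ∘ f is bijective.

bijective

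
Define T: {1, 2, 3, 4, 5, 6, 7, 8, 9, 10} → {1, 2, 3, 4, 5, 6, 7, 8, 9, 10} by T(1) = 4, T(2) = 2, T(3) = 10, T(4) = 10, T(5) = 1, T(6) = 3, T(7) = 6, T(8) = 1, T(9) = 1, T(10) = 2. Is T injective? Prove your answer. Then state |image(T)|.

T(3) = 10 = T(4) with 3 ≠ 4, so T is not injective.
The image of T is {1, 2, 3, 4, 6, 10}, which has 6 elements.

6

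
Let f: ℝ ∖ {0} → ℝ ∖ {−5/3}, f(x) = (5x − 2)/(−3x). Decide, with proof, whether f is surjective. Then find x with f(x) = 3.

For any y ≠ −5/3, solving y(−3x) = 5x − 2 for x gives a well-defined x ≠ 0. So f is surjective.
Solving f(x) = 3: cross-multiplying gives 5x − 2 = 3(−3x), which rearranges to 14x = 2, so x = 1/7.

1/7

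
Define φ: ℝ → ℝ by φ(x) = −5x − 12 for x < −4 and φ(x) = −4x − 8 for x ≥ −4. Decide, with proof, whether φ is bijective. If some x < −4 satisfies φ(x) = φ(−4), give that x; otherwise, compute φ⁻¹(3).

-11/4

Both pieces are strictly decreasing (slopes −5 and −4), so each is injective on its own interval.
The left piece maps (−∞, −4) onto (8, ∞); the right piece maps [−4, ∞) onto (−∞, 8].
Since 8 = 8, the images partition ℝ: φ is injective and surjective, hence bijective.
Because the two images are disjoint, no x < −4 has φ(x) = φ(−4), so we compute φ⁻¹(3): 3 lies in (−∞, 8], so solve −4x − 8 = 3: x = (3 + 8)/(−4) = −11/4.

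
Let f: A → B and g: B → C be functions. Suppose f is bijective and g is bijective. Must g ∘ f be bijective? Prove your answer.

bijective

Injectivity: if g(f(s)) = g(f(t)) then f(s) = f(t) (g injective) so s = t (f injective).
Surjectivity: for c ∈ C pick b with g(b) = c, then a with f(a) = b; then (g ∘ f)(a) = c.
Hence g ∘ f is bijective.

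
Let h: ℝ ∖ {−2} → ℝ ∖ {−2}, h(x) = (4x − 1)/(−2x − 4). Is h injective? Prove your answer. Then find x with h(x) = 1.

-1/2

Suppose h(x_1) = h(x_2). Cross-multiplying: (4x_1 − 1)(−2x_2 − 4) = (4x_2 − 1)(−2x_1 − 4).
Expanding both sides and cancelling the symmetric terms leaves −18·(x_1 − x_2) = 0. Since −18 ≠ 0, x_1 = x_2. So h is injective.
Solving h(x) = 1: cross-multiplying gives 4x − 1 = 1(−2x − 4), which rearranges to 6x = −3, so x = −1/2.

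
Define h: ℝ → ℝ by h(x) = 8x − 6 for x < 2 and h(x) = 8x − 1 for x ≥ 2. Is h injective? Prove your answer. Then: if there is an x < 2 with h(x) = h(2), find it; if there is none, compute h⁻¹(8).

Both pieces are strictly increasing (slopes 8 and 8), so each is injective on its own interval.
The left piece maps (−∞, 2) onto (−∞, 10); the right piece maps [2, ∞) onto [15, ∞).
These images are disjoint, so no value is attained by both pieces. Therefore h is injective.
Because the two images are disjoint, no x < 2 has h(x) = h(2), so we compute h⁻¹(8): 8 lies in (−∞, 10), so solve 8x − 6 = 8: x = (8 + 6)/8 = 7/4.

7/4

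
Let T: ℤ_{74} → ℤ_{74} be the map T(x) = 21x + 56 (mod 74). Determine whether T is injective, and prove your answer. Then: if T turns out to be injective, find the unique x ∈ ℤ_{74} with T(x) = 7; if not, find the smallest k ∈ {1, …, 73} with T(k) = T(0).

Suppose T(x_1) = T(x_2) in ℤ_{74}. Then 21x_1 + 56 ≡ 21x_2 + 56 (mod 74), therefore 21(x_1 − x_2) ≡ 0 (mod 74).
Since gcd(21, 74) = 1, 21 is invertible modulo 74, so x_1 − x_2 ≡ 0 (mod 74), i.e. x_1 = x_2.
So T is injective.
We now compute 21⁻¹ mod 74 explicitly. Euclid's algorithm: 74 = 3·21 + 11, 21 = 1·11 + 10, 11 = 1·10 + 1; back-substituting gives 1 = 67·21 − 19·74, so 21⁻¹ ≡ 67 (mod 74).
Since T is injective, we compute T⁻¹(7): solve 21x + 56 ≡ 7 (mod 74), i.e. 21x ≡ 25 (mod 74).
Multiplying by 21⁻¹ = 67 gives x ≡ 67·25 = 1675 = 22·74 + 47 ≡ 47 (mod 74).
Check: T(47) = 21·47 + 56 = 1043 = 14·74 + 7 ≡ 7 (mod 74).

47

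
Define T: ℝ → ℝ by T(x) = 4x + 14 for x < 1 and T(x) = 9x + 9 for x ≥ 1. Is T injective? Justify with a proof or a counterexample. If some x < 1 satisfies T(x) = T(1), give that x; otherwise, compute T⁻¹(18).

1

Both pieces are strictly increasing (slopes 4 and 9), so each is injective on its own interval.
The left piece maps (−∞, 1) onto (−∞, 18); the right piece maps [1, ∞) onto [18, ∞).
These images are disjoint, so no value is attained by both pieces. So T is injective.
Because the two images are disjoint, no x < 1 has T(x) = T(1), so we compute T⁻¹(18): 18 lies in [18, ∞), so solve 9x + 9 = 18: x = (18 − 9)/9 = 1.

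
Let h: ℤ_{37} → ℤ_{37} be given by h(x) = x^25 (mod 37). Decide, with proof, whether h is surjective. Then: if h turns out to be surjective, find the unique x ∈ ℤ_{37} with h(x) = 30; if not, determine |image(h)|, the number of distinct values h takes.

4

Since 37 is prime, the nonzero elements of ℤ_{37} form a cyclic group of order 36.
As gcd(25, 36) = 1, raising to the 25th power is a bijection on this group: if s^25 ≡ t^25 then (st^{−1})^25 = 1, and the only element of order dividing gcd(25, 36) = 1 is 1, so s = t.
With h(0) = 0 this makes h injective on all of ℤ_{37}, hence bijective (finite equal-size domain and codomain). In particular h is surjective.
Since h is surjective, we find the preimage of 30. The inverse of x ↦ x^25 on (ℤ_{37})^× is x ↦ x^13, because 25·13 = 325 = 9·36 + 1 ≡ 1 (mod 36) and x^{36} = 1 for x ≠ 0 (Fermat). So h⁻¹(30) = 30^13 mod 37.
Repeated squaring mod 37: 30^1 ≡ 30, 30^2 ≡ 30² = 900 ≡ 12, 30^4 ≡ 12² = 144 ≡ 33, 30^8 ≡ 33² = 1089 ≡ 16. Since 13 = 8 + 4 + 1, 30^13 ≡ 16·33·30: 16·33 = 528 ≡ 10, then 10·30 = 300 ≡ 4. So 30^13 ≡ 4 (mod 37).
Hence h⁻¹(30) = 4.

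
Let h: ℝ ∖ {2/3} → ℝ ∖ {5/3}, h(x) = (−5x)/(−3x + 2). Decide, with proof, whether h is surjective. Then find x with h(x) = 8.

For any y ≠ 5/3, solving y(−3x + 2) = −5x for x gives a well-defined x ≠ 2/3. So h is surjective.
Solving h(x) = 8: cross-multiplying gives −5x = 8(−3x + 2), which rearranges to 19x = 16, so x = 16/19.

16/19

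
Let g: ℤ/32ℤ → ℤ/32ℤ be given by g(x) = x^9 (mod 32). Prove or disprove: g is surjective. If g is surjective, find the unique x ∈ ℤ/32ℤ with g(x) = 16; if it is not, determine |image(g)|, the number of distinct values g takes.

17

g(0) = 0^9 = 0.
g(2): Repeated squaring mod 32: 2^1 ≡ 2, 2^2 ≡ 2² = 4, 2^4 ≡ 4² = 16, 2^8 ≡ 16² = 256 ≡ 0. Since 9 = 8 + 1, 2^9 ≡ 0·2: 0·2 = 0. So 2^9 ≡ 0 (mod 32).
So g(0) = g(2) = 0 while 0 ≠ 2, thus g is not injective.
A non-injective map from the 32-element set ℤ/32ℤ to itself takes at most 31 distinct values, so it cannot be surjective. Hence g is not surjective.
Since g is not surjective, we determine |image(g)|. Computing x^9 mod 32 for each x (by repeated squaring, reducing mod 32 at every step), the values g(0), g(1), …, g(31) are: 0, 1, 0, 3, 0, 5, 0, 7, 0, 9, 0, 11, 0, 13, 0, 15, 0, 17, 0, 19, 0, 21, 0, 23, 0, 25, 0, 27, 0, 29, 0, 31.
The distinct values are {0, 1, 3, 5, 7, 9, 11, 13, 15, 17, 19, 21, 23, 25, 27, 29, 31}; there are 17 of them.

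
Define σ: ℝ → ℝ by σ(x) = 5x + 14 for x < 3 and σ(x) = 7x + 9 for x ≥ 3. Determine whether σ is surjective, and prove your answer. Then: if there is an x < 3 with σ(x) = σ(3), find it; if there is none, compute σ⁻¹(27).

13/5

Both pieces are strictly increasing (slopes 5 and 7), so each is injective on its own interval.
The left piece maps (−∞, 3) onto (−∞, 29); the right piece maps [3, ∞) onto [30, ∞).
The union (−∞, 29) ∪ [30, ∞) omits the interval between 29 and 30; in particular 29 has no preimage. So σ is not surjective.
Because the two images are disjoint, no x < 3 has σ(x) = σ(3), so we compute σ⁻¹(27): 27 lies in (−∞, 29), so solve 5x + 14 = 27: x = (27 − 14)/5 = 13/5.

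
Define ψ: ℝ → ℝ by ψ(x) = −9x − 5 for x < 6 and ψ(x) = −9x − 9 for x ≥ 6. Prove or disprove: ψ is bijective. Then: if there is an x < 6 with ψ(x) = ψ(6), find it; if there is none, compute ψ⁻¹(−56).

Both pieces are strictly decreasing (slopes −9 and −9), so each is injective on its own interval.
The left piece maps (−∞, 6) onto (−59, ∞); the right piece maps [6, ∞) onto (−∞, −63].
The images leave a gap (−59 has no preimage), so ψ is not surjective, hence not bijective.
Because the two images are disjoint, no x < 6 has ψ(x) = ψ(6), so we compute ψ⁻¹(−56): −56 lies in (−59, ∞), so solve −9x − 5 = −56: x = (−56 + 5)/(−9) = 17/3.

17/3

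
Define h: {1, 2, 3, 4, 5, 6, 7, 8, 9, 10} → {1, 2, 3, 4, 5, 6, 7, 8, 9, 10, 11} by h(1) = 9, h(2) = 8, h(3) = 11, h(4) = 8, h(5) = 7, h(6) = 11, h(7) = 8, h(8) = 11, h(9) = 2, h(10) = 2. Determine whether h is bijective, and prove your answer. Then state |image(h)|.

5

h(2) = 8 = h(4) with 2 ≠ 4, so h is not injective, hence not bijective.
The image of h is {2, 7, 8, 9, 11}, which has 5 elements.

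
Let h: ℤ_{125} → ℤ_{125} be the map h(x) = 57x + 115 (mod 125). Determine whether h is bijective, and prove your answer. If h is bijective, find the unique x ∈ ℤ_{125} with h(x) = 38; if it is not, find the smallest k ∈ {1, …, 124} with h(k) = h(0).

By definition, h is injective when h(s) = h(t) forces s = t.
Suppose h(s) = h(t) in ℤ_{125}. Then 57s + 115 ≡ 57t + 115 (mod 125), hence 57(s − t) ≡ 0 (mod 125).
Since gcd(57, 125) = 1, 57 is invertible modulo 125, thus s − t ≡ 0 (mod 125), i.e. s = t.
We now compute 57⁻¹ mod 125 explicitly. Euclid's algorithm: 125 = 2·57 + 11, 57 = 5·11 + 2, 11 = 5·2 + 1; back-substituting gives 1 = 68·57 − 31·125, so 57⁻¹ ≡ 68 (mod 125).
For any y ∈ ℤ_{125}, x = 68(y − 115) mod 125 satisfies h(x) = 57·68(y − 115) + 115 ≡ y (since 57·68 ≡ 1 mod 125). So every y has a preimage.
Thus h is bijective.
Since h is bijective, we find h⁻¹(38): we need 57x ≡ 38 − 115 ≡ 48 (mod 125). Using 57⁻¹ = 68: x ≡ 68·48 = 3264 = 26·125 + 14, so x = 14.
Check: h(14) = 57·14 + 115 = 913 = 7·125 + 38 ≡ 38 (mod 125).

14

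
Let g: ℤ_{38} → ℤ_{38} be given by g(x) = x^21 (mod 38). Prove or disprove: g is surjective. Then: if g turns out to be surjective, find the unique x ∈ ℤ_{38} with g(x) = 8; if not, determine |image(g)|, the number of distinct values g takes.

14

g(4): Repeated squaring mod 38: 4^1 ≡ 4, 4^2 ≡ 4² = 16, 4^4 ≡ 16² = 256 ≡ 28, 4^8 ≡ 28² = 784 ≡ 24, 4^16 ≡ 24² = 576 ≡ 6. Since 21 = 16 + 4 + 1, 4^21 ≡ 6·28·4: 6·28 = 168 ≡ 16, then 16·4 = 64 ≡ 26. So 4^21 ≡ 26 (mod 38).
g(6): Repeated squaring mod 38: 6^1 ≡ 6, 6^2 ≡ 6² = 36, 6^4 ≡ 36² = 1296 ≡ 4, 6^8 ≡ 4² = 16, 6^16 ≡ 16² = 256 ≡ 28. Since 21 = 16 + 4 + 1, 6^21 ≡ 28·4·6: 28·4 = 112 ≡ 36, then 36·6 = 216 ≡ 26. So 6^21 ≡ 26 (mod 38).
So g(4) = g(6) = 26 while 4 ≠ 6, hence g is not injective.
A non-injective map from the 38-element set ℤ_{38} to itself takes at most 37 distinct values, so it cannot be surjective. Therefore g is not surjective.
Since g is not surjective, we determine |image(g)|. Computing x^21 mod 38 for each x (by repeated squaring, reducing mod 38 at every step), the values g(0), g(1), …, g(37) are: 0, 1, 8, 27, 26, 11, 26, 1, 18, 7, 12, 1, 18, 31, 8, 31, 30, 11, 18, 19, 20, 27, 8, 7, 30, 7, 20, 37, 26, 31, 20, 37, 12, 27, 12, 11, 30, 37.
The distinct values are {0, 1, 7, 8, 11, 12, 18, 19, 20, 26, 27, 30, 31, 37}; there are 14 of them.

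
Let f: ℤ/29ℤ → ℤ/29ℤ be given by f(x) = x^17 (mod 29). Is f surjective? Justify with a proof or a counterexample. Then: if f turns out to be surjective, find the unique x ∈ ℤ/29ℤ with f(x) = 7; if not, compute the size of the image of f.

Since 29 is prime, the nonzero elements of ℤ/29ℤ form a cyclic group of order 28.
As gcd(17, 28) = 1, raising to the 17th power is a bijection on this group: if x_1^17 ≡ x_2^17 then (x_1x_2^{−1})^17 = 1, and the only element of order dividing gcd(17, 28) = 1 is 1, so x_1 = x_2.
With f(0) = 0 this makes f injective on all of ℤ/29ℤ, hence bijective (finite equal-size domain and codomain). In particular f is surjective.
Since f is surjective, we find the preimage of 7. The inverse of x ↦ x^17 on (ℤ/29ℤ)^× is x ↦ x^5, because 17·5 = 85 = 3·28 + 1 ≡ 1 (mod 28) and x^{28} = 1 for x ≠ 0 (Fermat). So f⁻¹(7) = 7^5 mod 29.
Repeated squaring mod 29: 7^1 ≡ 7, 7^2 ≡ 7² = 49 ≡ 20, 7^4 ≡ 20² = 400 ≡ 23. Since 5 = 4 + 1, 7^5 ≡ 23·7: 23·7 = 161 ≡ 16. So 7^5 ≡ 16 (mod 29).
Hence f⁻¹(7) = 16.

16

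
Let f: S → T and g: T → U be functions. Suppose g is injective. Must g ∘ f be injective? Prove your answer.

No. Take S = {1, 2}, T = U = {1, 2, 3}, f(1) = f(2) = 1, and g = identity (injective).
Then (g ∘ f)(1) = (g ∘ f)(2) = 1 with 1 ≠ 2, so g ∘ f is not injective.

not injective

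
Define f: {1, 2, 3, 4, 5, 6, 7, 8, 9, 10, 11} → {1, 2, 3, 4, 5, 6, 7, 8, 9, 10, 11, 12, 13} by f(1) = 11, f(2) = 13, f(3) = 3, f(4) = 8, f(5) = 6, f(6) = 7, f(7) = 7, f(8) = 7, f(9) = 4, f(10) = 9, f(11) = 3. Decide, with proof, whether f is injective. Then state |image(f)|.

f(6) = 7 = f(7) with 6 ≠ 7, so f is not injective.
The image of f is {3, 4, 6, 7, 8, 9, 11, 13}, which has 8 elements.

8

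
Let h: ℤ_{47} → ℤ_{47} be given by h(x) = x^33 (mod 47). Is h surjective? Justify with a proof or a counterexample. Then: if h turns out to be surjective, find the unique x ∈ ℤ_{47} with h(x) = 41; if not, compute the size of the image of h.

Since 47 is prime, the nonzero elements of ℤ_{47} form a cyclic group of order 46.
As gcd(33, 46) = 1, raising to the 33rd power is a bijection on this group: if a^33 ≡ b^33 then (ab^{−1})^33 = 1, and the only element of order dividing gcd(33, 46) = 1 is 1, so a = b.
With h(0) = 0 this makes h injective on all of ℤ_{47}, hence bijective (finite equal-size domain and codomain). In particular h is surjective.
Since h is surjective, we find the preimage of 41. The inverse of x ↦ x^33 on (ℤ_{47})^× is x ↦ x^7, because 33·7 = 231 = 5·46 + 1 ≡ 1 (mod 46) and x^{46} = 1 for x ≠ 0 (Fermat). So h⁻¹(41) = 41^7 mod 47.
Repeated squaring mod 47: 41^1 ≡ 41, 41^2 ≡ 41² = 1681 ≡ 36, 41^4 ≡ 36² = 1296 ≡ 27. Since 7 = 4 + 2 + 1, 41^7 ≡ 27·36·41: 27·36 = 972 ≡ 32, then 32·41 = 1312 ≡ 43. So 41^7 ≡ 43 (mod 47).
Hence h⁻¹(41) = 43.

43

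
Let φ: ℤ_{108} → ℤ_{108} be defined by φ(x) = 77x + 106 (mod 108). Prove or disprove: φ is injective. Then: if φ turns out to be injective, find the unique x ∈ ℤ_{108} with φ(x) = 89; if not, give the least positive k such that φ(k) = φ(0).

11

Recall that φ is injective when φ(x_1) = φ(x_2) forces x_1 = x_2.
If φ(x_1) = φ(x_2), then 77x_1 ≡ 77x_2 (mod 108). Because gcd(77, 108) = 1, we may cancel 77 to get x_1 ≡ x_2 (mod 108).
Thus φ is injective.
We now compute 77⁻¹ mod 108 explicitly. Euclid's algorithm: 108 = 1·77 + 31, 77 = 2·31 + 15, 31 = 2·15 + 1; back-substituting gives 1 = 101·77 − 72·108, so 77⁻¹ ≡ 101 (mod 108).
Since φ is injective, we find φ⁻¹(89): we need 77x ≡ 89 − 106 ≡ 91 (mod 108). Using 77⁻¹ = 101: x ≡ 101·91 = 9191 = 85·108 + 11, so x = 11.
Check: φ(11) = 77·11 + 106 = 953 = 8·108 + 89 ≡ 89 (mod 108).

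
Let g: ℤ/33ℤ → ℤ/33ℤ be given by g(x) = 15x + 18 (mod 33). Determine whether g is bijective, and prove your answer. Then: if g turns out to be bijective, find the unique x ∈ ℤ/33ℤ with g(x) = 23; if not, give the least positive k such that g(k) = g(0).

11

Recall that g is injective if g(a) = g(b) implies a = b.
We have gcd(15, 33) = 3 > 1. Taking a = 0 and b = 11: g(0) = 18 and g(11) = 15·11 + 18 = 183 ≡ 18 (mod 33).
So g(0) = g(11) while 0 ≠ 11, thus g is not injective, hence not bijective.
Since g is not bijective, we find the least positive k with g(k) = g(0): this means 15k ≡ 0 (mod 33), i.e. 33 ∣ 15k. Since gcd(15, 33) = 3, dividing through by 3 this holds exactly when 11 ∣ 5k, and as gcd(5, 11) = 1, exactly when 11 ∣ k.
The smallest positive such k is 11.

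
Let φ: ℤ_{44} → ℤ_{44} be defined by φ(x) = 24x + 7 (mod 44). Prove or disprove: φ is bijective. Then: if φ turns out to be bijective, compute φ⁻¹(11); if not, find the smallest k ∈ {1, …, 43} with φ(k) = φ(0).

11

We have gcd(24, 44) = 4 > 1. Taking x_1 = 0 and x_2 = 11: φ(0) = 7 and φ(11) = 24·11 + 7 = 271 ≡ 7 (mod 44).
So φ(0) = φ(11) while 0 ≠ 11, hence φ is not injective, hence not bijective.
Since φ is not bijective, we find the least positive k with φ(k) = φ(0): this means 24k ≡ 0 (mod 44), i.e. 44 ∣ 24k. Since gcd(24, 44) = 4, dividing through by 4 this holds exactly when 11 ∣ 6k, and as gcd(6, 11) = 1, exactly when 11 ∣ k.
The smallest positive such k is 11.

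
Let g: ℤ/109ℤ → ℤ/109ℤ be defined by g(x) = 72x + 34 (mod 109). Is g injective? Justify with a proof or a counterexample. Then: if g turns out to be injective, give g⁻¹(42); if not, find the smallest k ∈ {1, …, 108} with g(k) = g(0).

By definition, g is injective when g(s) = g(t) forces s = t.
If g(s) = g(t), then 72s ≡ 72t (mod 109). Because gcd(72, 109) = 1, we may cancel 72 to get s ≡ t (mod 109).
Thus g is injective.
We now compute 72⁻¹ mod 109 explicitly. Euclid's algorithm: 109 = 1·72 + 37, 72 = 1·37 + 35, 37 = 1·35 + 2, 35 = 17·2 + 1; back-substituting gives 1 = 53·72 − 35·109, so 72⁻¹ ≡ 53 (mod 109).
Since g is injective, we find g⁻¹(42): we need 72x ≡ 42 − 34 ≡ 8 (mod 109). Using 72⁻¹ = 53: x ≡ 53·8 = 424 = 3·109 + 97, so x = 97.
Check: g(97) = 72·97 + 34 = 7018 = 64·109 + 42 ≡ 42 (mod 109).

97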